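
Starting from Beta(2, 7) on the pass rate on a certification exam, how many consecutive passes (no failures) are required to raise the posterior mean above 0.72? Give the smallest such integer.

After k passes and 0 failures the posterior is Beta(2+k, 7), with mean (2+k)/(2+7+k).
Set (2+k)/(9+k) > 0.72 and solve: k > (0.72·9 − 2)/(1 − 0.72) = 16.000.
The smallest integer exceeding 16.000 is 17, and checking k=17: (19)/(26) = 0.7308 > 0.72.

k = 17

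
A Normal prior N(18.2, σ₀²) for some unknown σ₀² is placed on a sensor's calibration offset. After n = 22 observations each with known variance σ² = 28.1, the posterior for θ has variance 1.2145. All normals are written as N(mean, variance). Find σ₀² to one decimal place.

σ₀² = 24.7

For the Normal–Normal model with known σ², precisions add: τ_n = τ₀ + n/σ².
So 1/σ₀² = 1/1.2145 − 22/28.1 = 0.823384 − 0.782918 = 0.040466.
Hence σ₀² = 1/0.040466 ≈ 24.7.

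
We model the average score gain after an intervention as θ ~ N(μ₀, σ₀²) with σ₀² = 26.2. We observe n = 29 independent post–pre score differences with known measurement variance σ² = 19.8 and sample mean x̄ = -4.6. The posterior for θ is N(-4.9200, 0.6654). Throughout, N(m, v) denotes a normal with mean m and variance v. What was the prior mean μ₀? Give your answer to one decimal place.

μ₀ = -17.2

The posterior mean is a precision-weighted average: μ_n = (τ₀μ₀ + τ_data·x̄)/(τ₀+τ_data), with τ₀=1/σ₀² and τ_data=n/σ².
Here τ₀ = 1/26.2 = 0.038168 and τ_data = 29/19.8 = 1.464646, so τ_n = 1.502814.
Rearranging for μ₀: μ₀ = (μ_n·τ_n − τ_data·x̄)/τ₀ = (-4.9200·1.502814 − 1.464646·-4.6) / 0.038168 = -0.656473/0.038168 ≈ -17.2.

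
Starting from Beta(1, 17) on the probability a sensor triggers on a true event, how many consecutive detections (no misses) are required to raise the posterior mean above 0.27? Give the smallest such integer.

k = 6

After k detections and 0 misses the posterior is Beta(1+k, 17), with mean (1+k)/(1+17+k).
Set (1+k)/(18+k) > 0.27 and solve: k > (0.27·18 − 1)/(1 − 0.27) = 5.288.
The smallest integer exceeding 5.288 is 6, and checking k=6: (7)/(24) = 0.2917 > 0.27.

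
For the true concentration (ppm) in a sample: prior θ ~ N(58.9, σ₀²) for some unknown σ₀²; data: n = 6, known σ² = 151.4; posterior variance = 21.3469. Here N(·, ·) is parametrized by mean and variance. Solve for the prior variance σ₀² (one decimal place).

σ₀² = 138.6

Posterior precision equals prior precision plus data precision: 1/σ_n² = 1/σ₀² + n/σ².
So 1/σ₀² = 1/21.3469 − 6/151.4 = 0.046845 − 0.039630 = 0.007215.
Hence σ₀² = 1/0.007215 ≈ 138.6.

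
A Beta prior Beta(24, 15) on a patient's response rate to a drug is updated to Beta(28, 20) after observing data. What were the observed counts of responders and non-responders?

4 responders and 5 non-responders

Beta is conjugate to the binomial likelihood: posterior = Beta(α+s, β+f).
Match parameters: s=28−24=4, f=20−15=5.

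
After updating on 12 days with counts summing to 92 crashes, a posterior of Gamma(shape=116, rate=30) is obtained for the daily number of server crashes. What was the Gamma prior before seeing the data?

Gamma–Poisson conjugacy: posterior shape = α + Σxᵢ, posterior rate = β + n.
So α = 116 − 92 = 24 and β = 30 − 12 = 18.

Gamma(shape=24, rate=18)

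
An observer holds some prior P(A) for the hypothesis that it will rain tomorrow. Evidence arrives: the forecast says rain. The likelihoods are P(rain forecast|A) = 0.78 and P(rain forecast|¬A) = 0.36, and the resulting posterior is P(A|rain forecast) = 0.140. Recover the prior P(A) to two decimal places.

Bayes' rule in odds form gives O(A|E) = O(A)·[P(E|A)/P(E|¬A)], hence O(A) = O(A|E)/LR.
Posterior odds = 0.140/(1−0.140) = 0.1628. LR = 0.78/0.36 = 2.1667.
Prior odds = 0.1628/2.1667 = 0.0751, so P(A) = 0.0751/(1+0.0751) ≈ 0.07.

P(A) = 0.07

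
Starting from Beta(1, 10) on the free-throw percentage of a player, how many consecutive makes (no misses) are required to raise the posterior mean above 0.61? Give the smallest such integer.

k = 15

After k makes and 0 misses the posterior is Beta(1+k, 10), with mean (1+k)/(1+10+k).
Set (1+k)/(11+k) > 0.61 and solve: k > (0.61·11 − 1)/(1 − 0.61) = 14.641.
The smallest integer exceeding 14.641 is 15.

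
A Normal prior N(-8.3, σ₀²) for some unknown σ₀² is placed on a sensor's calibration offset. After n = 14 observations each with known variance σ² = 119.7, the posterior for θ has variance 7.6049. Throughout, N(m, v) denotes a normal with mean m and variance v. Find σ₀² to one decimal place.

σ₀² = 68.8

Posterior precision equals prior precision plus data precision: 1/σ_n² = 1/σ₀² + n/σ².
So 1/σ₀² = 1/7.6049 − 14/119.7 = 0.131494 − 0.116959 = 0.014535.
Hence σ₀² = 1/0.014535 ≈ 68.8.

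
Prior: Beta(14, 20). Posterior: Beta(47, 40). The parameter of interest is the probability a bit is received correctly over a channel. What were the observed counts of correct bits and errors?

33 correct bits and 20 errors

Under Beta–binomial conjugacy the posterior parameters are (α+s, β+f).
Match parameters: s=47−14=33, f=40−20=20.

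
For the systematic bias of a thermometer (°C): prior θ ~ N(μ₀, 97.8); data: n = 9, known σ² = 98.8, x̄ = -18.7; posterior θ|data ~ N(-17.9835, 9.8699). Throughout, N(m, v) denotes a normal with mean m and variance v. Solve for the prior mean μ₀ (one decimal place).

μ₀ = -11.6

The posterior mean is a precision-weighted average: μ_n = (τ₀μ₀ + τ_data·x̄)/(τ₀+τ_data), with τ₀=1/σ₀² and τ_data=n/σ².
Here τ₀ = 1/97.8 = 0.010225 and τ_data = 9/98.8 = 0.091093, so τ_n = 0.101318.
Rearranging for μ₀: μ₀ = (μ_n·τ_n − τ_data·x̄)/τ₀ = (-17.9835·0.101318 − 0.091093·-18.7) / 0.010225 = -0.118613/0.010225 ≈ -11.6.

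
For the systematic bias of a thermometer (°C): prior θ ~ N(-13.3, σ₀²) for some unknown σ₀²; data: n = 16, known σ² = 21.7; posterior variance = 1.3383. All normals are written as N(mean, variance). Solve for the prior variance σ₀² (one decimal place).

σ₀² = 101.1

For the Normal–Normal model with known σ², precisions add: τ_n = τ₀ + n/σ².
So 1/σ₀² = 1/1.3383 − 16/21.7 = 0.747217 − 0.737327 = 0.009890.
Hence σ₀² = 1/0.009890 ≈ 101.1.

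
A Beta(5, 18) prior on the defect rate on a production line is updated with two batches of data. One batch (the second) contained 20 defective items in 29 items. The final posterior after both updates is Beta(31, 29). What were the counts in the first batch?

Because Beta–binomial updating is additive in the counts, the combined data contributed (α_post−α_prior, β_post−β_prior) successes and failures.
Total across both batches: 31−5=26 defective items, 29−18=11 good items.
Subtract the second batch: 26−20=6 defective items and 11−9=2 good items.

6 defective items and 2 good items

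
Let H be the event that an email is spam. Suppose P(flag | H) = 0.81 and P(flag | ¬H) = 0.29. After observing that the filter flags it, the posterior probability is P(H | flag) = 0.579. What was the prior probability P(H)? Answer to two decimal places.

P(H) = 0.33

Bayes' rule in odds form gives O(H|E) = O(H)·[P(E|H)/P(E|¬H)], hence O(H) = O(H|E)/LR.
Posterior odds = 0.579/(1−0.579) = 1.3753. LR = 0.81/0.29 = 2.7931.
Prior odds = 1.3753/2.7931 = 0.4924, so P(H) = 0.4924/(1+0.4924) ≈ 0.33.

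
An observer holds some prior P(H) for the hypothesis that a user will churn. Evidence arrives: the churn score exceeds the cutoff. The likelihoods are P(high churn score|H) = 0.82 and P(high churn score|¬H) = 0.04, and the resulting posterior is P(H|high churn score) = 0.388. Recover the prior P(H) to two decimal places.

Bayes' rule in odds form gives O(H|E) = O(H)·[P(E|H)/P(E|¬H)], hence O(H) = O(H|E)/LR.
Posterior odds = 0.388/(1−0.388) = 0.6340. LR = 0.82/0.04 = 20.5000.
Prior odds = 0.6340/20.5000 = 0.0309, so P(H) = 0.0309/(1+0.0309) ≈ 0.03.

P(H) = 0.03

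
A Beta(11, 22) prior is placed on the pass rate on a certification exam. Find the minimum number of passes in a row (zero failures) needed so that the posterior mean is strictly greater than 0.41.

After k passes and 0 failures the posterior is Beta(11+k, 22), with mean (11+k)/(11+22+k).
Set (11+k)/(33+k) > 0.41 and solve: k > (0.41·33 − 11)/(1 − 0.41) = 4.288.
The smallest integer exceeding 4.288 is 5.

k = 5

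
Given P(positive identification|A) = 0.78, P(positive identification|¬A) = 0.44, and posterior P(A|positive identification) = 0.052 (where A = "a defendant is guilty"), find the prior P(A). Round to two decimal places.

In odds form, posterior odds = prior odds × likelihood ratio, so prior odds = posterior odds ÷ LR.
Posterior odds = 0.052/(1−0.052) = 0.0549. LR = 0.78/0.44 = 1.7727.
Prior odds = 0.0549/1.7727 = 0.0310, so P(A) = 0.0310/(1+0.0310) ≈ 0.03.

P(A) = 0.03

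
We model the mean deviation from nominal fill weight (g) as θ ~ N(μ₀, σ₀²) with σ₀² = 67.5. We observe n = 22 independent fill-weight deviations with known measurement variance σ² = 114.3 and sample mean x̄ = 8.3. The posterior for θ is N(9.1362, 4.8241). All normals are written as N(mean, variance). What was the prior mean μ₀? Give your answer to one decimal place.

μ₀ = 20.0

With known observation variance, the Normal–Normal posterior has precision τ_n = τ₀ + n/σ² and mean μ_n = (τ₀μ₀ + (n/σ²)x̄)/τ_n.
Here τ₀ = 1/67.5 = 0.014815 and τ_data = 22/114.3 = 0.192476, so τ_n = 0.207291.
Rearranging for μ₀: μ₀ = (μ_n·τ_n − τ_data·x̄)/τ₀ = (9.1362·0.207291 − 0.192476·8.3) / 0.014815 = 0.296301/0.014815 ≈ 20.0.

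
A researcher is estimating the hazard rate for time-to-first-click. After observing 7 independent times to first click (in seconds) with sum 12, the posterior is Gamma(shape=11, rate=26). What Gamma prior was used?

Gamma(shape=4, rate=14)

Gamma–exponential conjugacy: posterior shape = α + n, posterior rate = β + Σtᵢ.
So α = 11 − 7 = 4 and β = 26 − 12 = 14.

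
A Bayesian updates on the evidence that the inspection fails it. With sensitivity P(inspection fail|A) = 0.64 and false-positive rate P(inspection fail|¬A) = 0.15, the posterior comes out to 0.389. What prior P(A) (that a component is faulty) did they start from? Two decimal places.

In odds form, posterior odds = prior odds × likelihood ratio, so prior odds = posterior odds ÷ LR.
Posterior odds = 0.389/(1−0.389) = 0.6367. LR = 0.64/0.15 = 4.2667.
Prior odds = 0.6367/4.2667 = 0.1492, so P(A) = 0.1492/(1+0.1492) ≈ 0.13.

P(A) = 0.13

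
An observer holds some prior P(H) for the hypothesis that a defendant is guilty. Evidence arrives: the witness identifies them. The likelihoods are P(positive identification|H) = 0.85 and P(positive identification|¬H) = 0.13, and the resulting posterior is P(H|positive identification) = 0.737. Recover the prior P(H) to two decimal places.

P(H) = 0.30

Bayes' rule in odds form gives O(H|E) = O(H)·[P(E|H)/P(E|¬H)], hence O(H) = O(H|E)/LR.
Posterior odds = 0.737/(1−0.737) = 2.8023. LR = 0.85/0.13 = 6.5385.
Prior odds = 2.8023/6.5385 = 0.4286, so P(H) = 0.4286/(1+0.4286) ≈ 0.30.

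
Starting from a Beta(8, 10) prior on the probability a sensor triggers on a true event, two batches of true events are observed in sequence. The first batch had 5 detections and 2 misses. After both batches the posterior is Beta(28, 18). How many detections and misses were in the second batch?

Sequential conjugate updates are equivalent to a single update on the pooled data, so total successes = posterior α − prior α and total failures = posterior β − prior β.
Total across both batches: 28−8=20 detections, 18−10=8 misses.
Subtract the first batch: 20−5=15 detections and 8−2=6 misses.

15 detections and 6 misses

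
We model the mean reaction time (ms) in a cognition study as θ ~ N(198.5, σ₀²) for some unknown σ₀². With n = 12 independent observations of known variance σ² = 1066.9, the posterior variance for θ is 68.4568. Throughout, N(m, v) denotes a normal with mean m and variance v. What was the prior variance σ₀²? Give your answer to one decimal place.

For the Normal–Normal model with known σ², precisions add: τ_n = τ₀ + n/σ².
So 1/σ₀² = 1/68.4568 − 12/1066.9 = 0.014608 − 0.011248 = 0.003360.
Hence σ₀² = 1/0.003360 ≈ 297.6.

σ₀² = 297.6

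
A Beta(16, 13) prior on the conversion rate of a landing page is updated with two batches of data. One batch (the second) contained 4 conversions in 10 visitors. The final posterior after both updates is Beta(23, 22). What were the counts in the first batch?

3 conversions and 3 bounces

Because Beta–binomial updating is additive in the counts, the combined data contributed (α_post−α_prior, β_post−β_prior) successes and failures.
Total across both batches: 23−16=7 conversions, 22−13=9 bounces.
Subtract the second batch: 7−4=3 conversions and 9−6=3 bounces.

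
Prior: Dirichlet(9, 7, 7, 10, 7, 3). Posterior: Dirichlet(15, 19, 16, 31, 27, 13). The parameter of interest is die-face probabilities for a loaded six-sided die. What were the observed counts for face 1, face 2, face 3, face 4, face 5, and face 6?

For a Dirichlet(α) prior with multinomial counts c, the posterior is Dirichlet(α + c) componentwise.
Counts are posterior − prior componentwise: 15−9=6, 19−7=12, 16−7=9, 31−10=21, 27−7=20, 13−3=10.

counts (6, 12, 9, 21, 20, 10)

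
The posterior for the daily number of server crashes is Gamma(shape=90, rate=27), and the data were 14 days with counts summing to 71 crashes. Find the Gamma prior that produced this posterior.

Gamma(shape=19, rate=13)

Gamma–Poisson conjugacy: posterior shape = α + Σxᵢ, posterior rate = β + n.
So α = 90 − 71 = 19 and β = 27 − 14 = 13.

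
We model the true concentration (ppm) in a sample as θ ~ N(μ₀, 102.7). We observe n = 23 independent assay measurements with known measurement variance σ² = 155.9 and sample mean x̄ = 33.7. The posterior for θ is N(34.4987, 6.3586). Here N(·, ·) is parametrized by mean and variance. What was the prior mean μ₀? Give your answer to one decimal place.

μ₀ = 46.6

The posterior mean is a precision-weighted average: μ_n = (τ₀μ₀ + τ_data·x̄)/(τ₀+τ_data), with τ₀=1/σ₀² and τ_data=n/σ².
Here τ₀ = 1/102.7 = 0.009737 and τ_data = 23/155.9 = 0.147530, so τ_n = 0.157267.
Rearranging for μ₀: μ₀ = (μ_n·τ_n − τ_data·x̄)/τ₀ = (34.4987·0.157267 − 0.147530·33.7) / 0.009737 = 0.453746/0.009737 ≈ 46.6.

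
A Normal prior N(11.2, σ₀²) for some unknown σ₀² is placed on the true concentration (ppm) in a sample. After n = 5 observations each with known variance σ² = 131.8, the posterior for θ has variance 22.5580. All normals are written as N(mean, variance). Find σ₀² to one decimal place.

Posterior precision equals prior precision plus data precision: 1/σ_n² = 1/σ₀² + n/σ².
So 1/σ₀² = 1/22.5580 − 5/131.8 = 0.044330 − 0.037936 = 0.006394.
Hence σ₀² = 1/0.006394 ≈ 156.4.

σ₀² = 156.4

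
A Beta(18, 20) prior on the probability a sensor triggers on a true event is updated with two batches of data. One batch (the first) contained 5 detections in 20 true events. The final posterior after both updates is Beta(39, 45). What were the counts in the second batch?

16 detections and 10 misses

Because Beta–binomial updating is additive in the counts, the combined data contributed (α_post−α_prior, β_post−β_prior) successes and failures.
Total across both batches: 39−18=21 detections, 45−20=25 misses.
Subtract the first batch: 21−5=16 detections and 25−15=10 misses.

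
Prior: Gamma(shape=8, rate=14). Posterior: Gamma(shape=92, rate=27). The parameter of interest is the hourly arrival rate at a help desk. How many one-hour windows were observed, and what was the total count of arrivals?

n = 13 one-hour windows with total 84 arrivals

Gamma–Poisson conjugacy: posterior shape = α + Σxᵢ, posterior rate = β + n.
Matching: Σxᵢ = 92 − 8 = 84 and n = 27 − 14 = 13.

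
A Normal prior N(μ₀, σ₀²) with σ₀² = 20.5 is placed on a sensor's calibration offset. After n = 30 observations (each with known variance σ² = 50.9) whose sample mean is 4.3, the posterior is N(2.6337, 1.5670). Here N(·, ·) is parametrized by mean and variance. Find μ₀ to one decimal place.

The posterior mean is a precision-weighted average: μ_n = (τ₀μ₀ + τ_data·x̄)/(τ₀+τ_data), with τ₀=1/σ₀² and τ_data=n/σ².
Here τ₀ = 1/20.5 = 0.048780 and τ_data = 30/50.9 = 0.589391, so τ_n = 0.638171.
Rearranging for μ₀: μ₀ = (μ_n·τ_n − τ_data·x̄)/τ₀ = (2.6337·0.638171 − 0.589391·4.3) / 0.048780 = -0.853630/0.048780 ≈ -17.5.

μ₀ = -17.5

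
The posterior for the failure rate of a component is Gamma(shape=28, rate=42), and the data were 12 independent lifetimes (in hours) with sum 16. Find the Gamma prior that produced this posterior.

For an exponential likelihood with a Gamma(α, β) prior on the rate, n observations with total T give posterior Gamma(α+n, β+T).
So α = 28 − 12 = 16 and β = 42 − 16 = 26.

Gamma(shape=16, rate=26)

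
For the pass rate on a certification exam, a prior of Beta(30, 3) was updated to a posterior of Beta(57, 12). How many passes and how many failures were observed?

A Beta(α, β) prior with s successes and f failures in binomial data gives a Beta(α+s, β+f) posterior.
Match parameters: s=57−30=27, f=12−3=9.

27 passes and 9 failures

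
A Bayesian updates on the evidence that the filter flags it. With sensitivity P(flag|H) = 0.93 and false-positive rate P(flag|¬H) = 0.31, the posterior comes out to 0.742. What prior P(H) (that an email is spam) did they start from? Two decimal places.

P(H) = 0.49

In odds form, posterior odds = prior odds × likelihood ratio, so prior odds = posterior odds ÷ LR.
Posterior odds = 0.742/(1−0.742) = 2.8760. LR = 0.93/0.31 = 3.0000.
Prior odds = 2.8760/3.0000 = 0.9587, so P(H) = 0.9587/(1+0.9587) ≈ 0.49.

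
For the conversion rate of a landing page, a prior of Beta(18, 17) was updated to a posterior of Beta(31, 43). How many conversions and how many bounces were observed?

13 conversions and 26 bounces

Under Beta–binomial conjugacy the posterior parameters are (a+s, b+f).
Match parameters: s=31−18=13, f=43−17=26.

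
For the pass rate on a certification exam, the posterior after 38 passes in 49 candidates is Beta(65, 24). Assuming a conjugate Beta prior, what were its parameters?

Beta(27, 13)

A Beta(a, b) prior with s successes and f failures in binomial data gives a Beta(a+s, b+f) posterior.
So a = 65 − 38 = 27 and b = 24 − 11 = 13.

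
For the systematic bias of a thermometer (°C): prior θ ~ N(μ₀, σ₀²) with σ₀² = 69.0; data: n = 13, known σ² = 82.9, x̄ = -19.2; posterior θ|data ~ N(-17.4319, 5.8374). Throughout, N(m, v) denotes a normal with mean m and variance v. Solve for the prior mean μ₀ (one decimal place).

With known observation variance, the Normal–Normal posterior has precision τ_n = τ₀ + n/σ² and mean μ_n = (τ₀μ₀ + (n/σ²)x̄)/τ_n.
Here τ₀ = 1/69.0 = 0.014493 and τ_data = 13/82.9 = 0.156815, so τ_n = 0.171308.
Rearranging for μ₀: μ₀ = (μ_n·τ_n − τ_data·x̄)/τ₀ = (-17.4319·0.171308 − 0.156815·-19.2) / 0.014493 = 0.024624/0.014493 ≈ 1.7.

μ₀ = 1.7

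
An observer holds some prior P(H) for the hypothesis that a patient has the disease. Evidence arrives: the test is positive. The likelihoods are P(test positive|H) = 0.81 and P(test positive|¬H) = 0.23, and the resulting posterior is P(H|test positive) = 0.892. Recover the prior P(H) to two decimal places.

Bayes' rule in odds form gives O(H|E) = O(H)·[P(E|H)/P(E|¬H)], hence O(H) = O(H|E)/LR.
Posterior odds = 0.892/(1−0.892) = 8.2593. LR = 0.81/0.23 = 3.5217.
Prior odds = 8.2593/3.5217 = 2.3453, so P(H) = 2.3453/(1+2.3453) ≈ 0.70.

P(H) = 0.70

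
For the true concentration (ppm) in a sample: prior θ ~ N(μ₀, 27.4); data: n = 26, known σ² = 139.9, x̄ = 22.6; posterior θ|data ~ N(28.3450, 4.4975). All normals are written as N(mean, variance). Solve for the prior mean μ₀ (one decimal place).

The posterior mean is a precision-weighted average: μ_n = (τ₀μ₀ + τ_data·x̄)/(τ₀+τ_data), with τ₀=1/σ₀² and τ_data=n/σ².
Here τ₀ = 1/27.4 = 0.036496 and τ_data = 26/139.9 = 0.185847, so τ_n = 0.222343.
Rearranging for μ₀: μ₀ = (μ_n·τ_n − τ_data·x̄)/τ₀ = (28.3450·0.222343 − 0.185847·22.6) / 0.036496 = 2.102170/0.036496 ≈ 57.6.

μ₀ = 57.6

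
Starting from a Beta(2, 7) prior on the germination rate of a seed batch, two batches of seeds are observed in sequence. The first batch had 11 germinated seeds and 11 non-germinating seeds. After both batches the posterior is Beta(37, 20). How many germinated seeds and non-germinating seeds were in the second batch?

Because Beta–binomial updating is additive in the counts, the combined data contributed (α_post−α_prior, β_post−β_prior) successes and failures.
Total across both batches: 37−2=35 germinated seeds, 20−7=13 non-germinating seeds.
Subtract the first batch: 35−11=24 germinated seeds and 13−11=2 non-germinating seeds.

24 germinated seeds and 2 non-germinating seeds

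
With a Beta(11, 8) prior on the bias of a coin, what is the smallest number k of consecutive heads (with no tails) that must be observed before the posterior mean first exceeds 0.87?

k = 43

After k heads and 0 tails the posterior is Beta(11+k, 8), with mean (11+k)/(11+8+k).
Set (11+k)/(19+k) > 0.87 and solve: k > (0.87·19 − 11)/(1 − 0.87) = 42.538.
The smallest integer exceeding 42.538 is 43.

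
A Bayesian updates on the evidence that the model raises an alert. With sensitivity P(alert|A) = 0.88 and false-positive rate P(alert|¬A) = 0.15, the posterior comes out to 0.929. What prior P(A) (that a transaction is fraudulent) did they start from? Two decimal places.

P(A) = 0.69

Bayes' rule in odds form gives O(A|E) = O(A)·[P(E|A)/P(E|¬A)], hence O(A) = O(A|E)/LR.
Posterior odds = 0.929/(1−0.929) = 13.0845. LR = 0.88/0.15 = 5.8667.
Prior odds = 13.0845/5.8667 = 2.2303, so P(A) = 2.2303/(1+2.2303) ≈ 0.69.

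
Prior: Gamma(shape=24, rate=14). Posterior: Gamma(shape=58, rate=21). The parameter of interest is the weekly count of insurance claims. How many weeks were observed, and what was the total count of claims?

n = 7 weeks with total 34 claims

A Gamma(α, β) prior (rate parametrization) on a Poisson rate with n observations summing to S gives posterior Gamma(α+S, β+n).
Matching: Σxᵢ = 58 − 24 = 34 and n = 21 − 14 = 7.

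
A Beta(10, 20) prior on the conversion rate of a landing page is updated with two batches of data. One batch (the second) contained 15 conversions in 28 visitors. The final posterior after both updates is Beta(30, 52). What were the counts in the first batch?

Sequential conjugate updates are equivalent to a single update on the pooled data, so total successes = posterior α − prior α and total failures = posterior β − prior β.
Total across both batches: 30−10=20 conversions, 52−20=32 bounces.
Subtract the second batch: 20−15=5 conversions and 32−13=19 bounces.

5 conversions and 19 bounces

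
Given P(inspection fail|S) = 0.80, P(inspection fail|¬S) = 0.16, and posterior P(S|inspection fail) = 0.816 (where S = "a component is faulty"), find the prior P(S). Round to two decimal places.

P(S) = 0.47

Bayes' rule in odds form gives O(S|E) = O(S)·[P(E|S)/P(E|¬S)], hence O(S) = O(S|E)/LR.
Posterior odds = 0.816/(1−0.816) = 4.4348. LR = 0.80/0.16 = 5.0000.
Prior odds = 4.4348/5.0000 = 0.8870, so P(S) = 0.8870/(1+0.8870) ≈ 0.47.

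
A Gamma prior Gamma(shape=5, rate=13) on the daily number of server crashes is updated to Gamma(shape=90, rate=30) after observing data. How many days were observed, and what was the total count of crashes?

n = 17 days with total 85 crashes

Gamma–Poisson conjugacy: posterior shape = α + Σxᵢ, posterior rate = β + n.
Matching: Σxᵢ = 90 − 5 = 85 and n = 30 − 13 = 17.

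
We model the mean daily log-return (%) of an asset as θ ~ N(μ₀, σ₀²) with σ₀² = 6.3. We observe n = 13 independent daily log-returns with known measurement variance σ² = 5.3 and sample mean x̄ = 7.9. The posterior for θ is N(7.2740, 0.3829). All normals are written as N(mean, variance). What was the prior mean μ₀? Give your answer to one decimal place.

μ₀ = -2.4

The posterior mean is a precision-weighted average: μ_n = (τ₀μ₀ + τ_data·x̄)/(τ₀+τ_data), with τ₀=1/σ₀² and τ_data=n/σ².
Here τ₀ = 1/6.3 = 0.158730 and τ_data = 13/5.3 = 2.452830, so τ_n = 2.611560.
Rearranging for μ₀: μ₀ = (μ_n·τ_n − τ_data·x̄)/τ₀ = (7.2740·2.611560 − 2.452830·7.9) / 0.158730 = -0.380870/0.158730 ≈ -2.4.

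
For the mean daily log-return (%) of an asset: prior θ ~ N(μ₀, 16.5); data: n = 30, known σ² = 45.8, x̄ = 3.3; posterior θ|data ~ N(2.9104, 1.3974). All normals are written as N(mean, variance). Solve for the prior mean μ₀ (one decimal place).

μ₀ = -1.3

With known observation variance, the Normal–Normal posterior has precision τ_n = τ₀ + n/σ² and mean μ_n = (τ₀μ₀ + (n/σ²)x̄)/τ_n.
Here τ₀ = 1/16.5 = 0.060606 and τ_data = 30/45.8 = 0.655022, so τ_n = 0.715628.
Rearranging for μ₀: μ₀ = (μ_n·τ_n − τ_data·x̄)/τ₀ = (2.9104·0.715628 − 0.655022·3.3) / 0.060606 = -0.078809/0.060606 ≈ -1.3.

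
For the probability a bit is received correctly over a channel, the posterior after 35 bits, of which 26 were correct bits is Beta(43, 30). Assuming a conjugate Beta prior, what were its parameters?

Beta(17, 21)

Under Beta–binomial conjugacy the posterior parameters are (α+s, β+f).
So α = 43 − 26 = 17 and β = 30 − 9 = 21.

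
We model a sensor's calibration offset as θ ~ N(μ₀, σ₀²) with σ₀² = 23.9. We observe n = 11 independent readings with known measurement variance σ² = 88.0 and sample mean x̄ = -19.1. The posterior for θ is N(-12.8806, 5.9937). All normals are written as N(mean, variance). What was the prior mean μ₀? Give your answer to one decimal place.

μ₀ = 5.7

With known observation variance, the Normal–Normal posterior has precision τ_n = τ₀ + n/σ² and mean μ_n = (τ₀μ₀ + (n/σ²)x̄)/τ_n.
Here τ₀ = 1/23.9 = 0.041841 and τ_data = 11/88.0 = 0.125000, so τ_n = 0.166841.
Rearranging for μ₀: μ₀ = (μ_n·τ_n − τ_data·x̄)/τ₀ = (-12.8806·0.166841 − 0.125000·-19.1) / 0.041841 = 0.238488/0.041841 ≈ 5.7.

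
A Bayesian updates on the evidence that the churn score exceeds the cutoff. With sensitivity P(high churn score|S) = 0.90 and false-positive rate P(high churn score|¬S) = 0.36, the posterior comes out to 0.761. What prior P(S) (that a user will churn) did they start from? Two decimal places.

P(S) = 0.56

Bayes' rule in odds form gives O(S|E) = O(S)·[P(E|S)/P(E|¬S)], hence O(S) = O(S|E)/LR.
Posterior odds = 0.761/(1−0.761) = 3.1841. LR = 0.90/0.36 = 2.5000.
Prior odds = 3.1841/2.5000 = 1.2736, so P(S) = 1.2736/(1+1.2736) ≈ 0.56.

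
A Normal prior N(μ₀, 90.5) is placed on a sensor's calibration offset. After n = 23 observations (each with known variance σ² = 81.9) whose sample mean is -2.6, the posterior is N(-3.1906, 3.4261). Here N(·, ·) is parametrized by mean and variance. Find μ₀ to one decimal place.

μ₀ = -18.2

The posterior mean is a precision-weighted average: μ_n = (τ₀μ₀ + τ_data·x̄)/(τ₀+τ_data), with τ₀=1/σ₀² and τ_data=n/σ².
Here τ₀ = 1/90.5 = 0.011050 and τ_data = 23/81.9 = 0.280830, so τ_n = 0.291880.
Rearranging for μ₀: μ₀ = (μ_n·τ_n − τ_data·x̄)/τ₀ = (-3.1906·0.291880 − 0.280830·-2.6) / 0.011050 = -0.201114/0.011050 ≈ -18.2.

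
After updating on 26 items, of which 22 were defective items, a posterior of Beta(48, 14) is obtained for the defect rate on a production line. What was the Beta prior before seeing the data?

Beta is conjugate to the binomial likelihood: posterior = Beta(a+s, b+f).
Subtract the data counts: 48−22=26, 14−4=10.

Beta(26, 10)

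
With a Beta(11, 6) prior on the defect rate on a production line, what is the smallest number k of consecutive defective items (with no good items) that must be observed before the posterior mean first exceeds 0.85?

k = 24

After k defective items and 0 good items the posterior is Beta(11+k, 6), with mean (11+k)/(11+6+k).
Set (11+k)/(17+k) > 0.85 and solve: k > (0.85·17 − 11)/(1 − 0.85) = 23.000.
The smallest integer exceeding 23.000 is 24.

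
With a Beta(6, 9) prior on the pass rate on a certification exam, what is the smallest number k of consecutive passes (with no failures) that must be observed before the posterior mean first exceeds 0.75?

k = 22

After k passes and 0 failures the posterior is Beta(6+k, 9), with mean (6+k)/(6+9+k).
Set (6+k)/(15+k) > 0.75 and solve: k > (0.75·15 − 6)/(1 − 0.75) = 21.000.
The smallest integer exceeding 21.000 is 22.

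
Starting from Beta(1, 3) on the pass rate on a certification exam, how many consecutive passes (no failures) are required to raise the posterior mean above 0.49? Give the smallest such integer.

After k passes and 0 failures the posterior is Beta(1+k, 3), with mean (1+k)/(1+3+k).
Set (1+k)/(4+k) > 0.49 and solve: k > (0.49·4 − 1)/(1 − 0.49) = 1.882.
The smallest integer exceeding 1.882 is 2, and checking k=2: (3)/(6) = 0.5000 > 0.49.

k = 2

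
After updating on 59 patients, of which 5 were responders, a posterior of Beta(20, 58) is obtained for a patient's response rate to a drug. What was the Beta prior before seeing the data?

Beta(15, 4)

A Beta(a, b) prior with s successes and f failures in binomial data gives a Beta(a+s, b+f) posterior.
So a = 20 − 5 = 15 and b = 58 − 54 = 4.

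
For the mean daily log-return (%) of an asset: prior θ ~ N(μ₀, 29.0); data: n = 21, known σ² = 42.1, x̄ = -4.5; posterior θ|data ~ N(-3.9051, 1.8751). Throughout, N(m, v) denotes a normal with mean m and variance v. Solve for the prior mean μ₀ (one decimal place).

The posterior mean is a precision-weighted average: μ_n = (τ₀μ₀ + τ_data·x̄)/(τ₀+τ_data), with τ₀=1/σ₀² and τ_data=n/σ².
Here τ₀ = 1/29.0 = 0.034483 and τ_data = 21/42.1 = 0.498812, so τ_n = 0.533295.
Rearranging for μ₀: μ₀ = (μ_n·τ_n − τ_data·x̄)/τ₀ = (-3.9051·0.533295 − 0.498812·-4.5) / 0.034483 = 0.162084/0.034483 ≈ 4.7.

μ₀ = 4.7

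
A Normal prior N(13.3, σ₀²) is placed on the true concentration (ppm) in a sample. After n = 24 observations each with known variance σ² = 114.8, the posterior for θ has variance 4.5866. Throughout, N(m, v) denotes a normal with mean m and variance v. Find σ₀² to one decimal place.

For the Normal–Normal model with known σ², precisions add: τ_n = τ₀ + n/σ².
So 1/σ₀² = 1/4.5866 − 24/114.8 = 0.218026 − 0.209059 = 0.008967.
Hence σ₀² = 1/0.008967 ≈ 111.5.

σ₀² = 111.5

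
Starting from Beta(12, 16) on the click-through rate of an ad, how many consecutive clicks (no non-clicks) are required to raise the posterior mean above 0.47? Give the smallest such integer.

k = 3

After k clicks and 0 non-clicks the posterior is Beta(12+k, 16), with mean (12+k)/(12+16+k).
Set (12+k)/(28+k) > 0.47 and solve: k > (0.47·28 − 12)/(1 − 0.47) = 2.189.
The smallest integer exceeding 2.189 is 3.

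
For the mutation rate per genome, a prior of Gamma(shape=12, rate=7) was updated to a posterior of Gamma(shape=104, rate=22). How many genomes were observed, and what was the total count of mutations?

n = 15 genomes with total 92 mutations

A Gamma(α, β) prior (rate parametrization) on a Poisson rate with n observations summing to S gives posterior Gamma(α+S, β+n).
Matching: Σxᵢ = 104 − 12 = 92 and n = 22 − 7 = 15.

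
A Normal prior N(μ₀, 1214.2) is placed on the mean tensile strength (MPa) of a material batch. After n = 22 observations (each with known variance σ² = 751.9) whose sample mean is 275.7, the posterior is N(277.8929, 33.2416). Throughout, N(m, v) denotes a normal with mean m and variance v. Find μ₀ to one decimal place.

The posterior mean is a precision-weighted average: μ_n = (τ₀μ₀ + τ_data·x̄)/(τ₀+τ_data), with τ₀=1/σ₀² and τ_data=n/σ².
Here τ₀ = 1/1214.2 = 0.000824 and τ_data = 22/751.9 = 0.029259, so τ_n = 0.030083.
Rearranging for μ₀: μ₀ = (μ_n·τ_n − τ_data·x̄)/τ₀ = (277.8929·0.030083 − 0.029259·275.7) / 0.000824 = 0.293146/0.000824 ≈ 355.8.

μ₀ = 355.8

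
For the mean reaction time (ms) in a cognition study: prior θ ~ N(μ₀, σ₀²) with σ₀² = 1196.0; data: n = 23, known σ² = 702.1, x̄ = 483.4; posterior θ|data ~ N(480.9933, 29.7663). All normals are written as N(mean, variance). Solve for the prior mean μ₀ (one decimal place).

With known observation variance, the Normal–Normal posterior has precision τ_n = τ₀ + n/σ² and mean μ_n = (τ₀μ₀ + (n/σ²)x̄)/τ_n.
Here τ₀ = 1/1196.0 = 0.000836 and τ_data = 23/702.1 = 0.032759, so τ_n = 0.033595.
Rearranging for μ₀: μ₀ = (μ_n·τ_n − τ_data·x̄)/τ₀ = (480.9933·0.033595 − 0.032759·483.4) / 0.000836 = 0.323269/0.000836 ≈ 386.7.

μ₀ = 386.7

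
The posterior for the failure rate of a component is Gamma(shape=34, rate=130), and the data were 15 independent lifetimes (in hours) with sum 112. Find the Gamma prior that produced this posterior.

Gamma–exponential conjugacy: posterior shape = α + n, posterior rate = β + Σtᵢ.
So α = 34 − 15 = 19 and β = 130 − 112 = 18.

Gamma(shape=19, rate=18)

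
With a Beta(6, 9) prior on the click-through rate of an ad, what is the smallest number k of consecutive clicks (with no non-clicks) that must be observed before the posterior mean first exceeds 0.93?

After k clicks and 0 non-clicks the posterior is Beta(6+k, 9), with mean (6+k)/(6+9+k).
Set (6+k)/(15+k) > 0.93 and solve: k > (0.93·15 − 6)/(1 − 0.93) = 113.571.
The smallest integer exceeding 113.571 is 114, and checking k=114: (120)/(129) = 0.9302 > 0.93.

k = 114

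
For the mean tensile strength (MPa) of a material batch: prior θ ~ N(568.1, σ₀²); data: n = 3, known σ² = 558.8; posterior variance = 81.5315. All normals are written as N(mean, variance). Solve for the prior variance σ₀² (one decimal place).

σ₀² = 145.0

Posterior precision equals prior precision plus data precision: 1/σ_n² = 1/σ₀² + n/σ².
So 1/σ₀² = 1/81.5315 − 3/558.8 = 0.012265 − 0.005369 = 0.006896.
Hence σ₀² = 1/0.006896 ≈ 145.0.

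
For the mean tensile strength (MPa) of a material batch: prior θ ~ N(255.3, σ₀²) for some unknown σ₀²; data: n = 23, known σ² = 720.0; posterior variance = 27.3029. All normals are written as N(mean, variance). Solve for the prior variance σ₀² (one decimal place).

For the Normal–Normal model with known σ², precisions add: τ_n = τ₀ + n/σ².
So 1/σ₀² = 1/27.3029 − 23/720.0 = 0.036626 − 0.031944 = 0.004682.
Hence σ₀² = 1/0.004682 ≈ 213.6.

σ₀² = 213.6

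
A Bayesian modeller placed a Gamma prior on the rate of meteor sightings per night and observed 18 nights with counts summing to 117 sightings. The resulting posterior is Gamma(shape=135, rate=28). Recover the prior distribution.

Gamma(shape=18, rate=10)

A Gamma(α, β) prior (rate parametrization) on a Poisson rate with n observations summing to S gives posterior Gamma(α+S, β+n).
So α = 135 − 117 = 18 and β = 28 − 18 = 10.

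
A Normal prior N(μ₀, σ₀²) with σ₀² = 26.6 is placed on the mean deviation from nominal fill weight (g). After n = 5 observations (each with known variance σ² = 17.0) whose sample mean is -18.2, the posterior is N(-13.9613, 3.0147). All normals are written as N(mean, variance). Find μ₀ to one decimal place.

The posterior mean is a precision-weighted average: μ_n = (τ₀μ₀ + τ_data·x̄)/(τ₀+τ_data), with τ₀=1/σ₀² and τ_data=n/σ².
Here τ₀ = 1/26.6 = 0.037594 and τ_data = 5/17.0 = 0.294118, so τ_n = 0.331712.
Rearranging for μ₀: μ₀ = (μ_n·τ_n − τ_data·x̄)/τ₀ = (-13.9613·0.331712 − 0.294118·-18.2) / 0.037594 = 0.721817/0.037594 ≈ 19.2.

μ₀ = 19.2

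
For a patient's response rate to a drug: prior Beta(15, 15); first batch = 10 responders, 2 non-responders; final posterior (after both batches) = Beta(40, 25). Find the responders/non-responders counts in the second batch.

15 responders and 8 non-responders

Sequential conjugate updates are equivalent to a single update on the pooled data, so total successes = posterior α − prior α and total failures = posterior β − prior β.
Total across both batches: 40−15=25 responders, 25−15=10 non-responders.
Subtract the first batch: 25−10=15 responders and 10−2=8 non-responders.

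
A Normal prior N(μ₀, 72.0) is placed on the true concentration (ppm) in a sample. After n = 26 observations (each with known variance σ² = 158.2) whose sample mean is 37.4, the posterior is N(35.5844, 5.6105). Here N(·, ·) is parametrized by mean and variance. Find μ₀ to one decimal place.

μ₀ = 14.1

With known observation variance, the Normal–Normal posterior has precision τ_n = τ₀ + n/σ² and mean μ_n = (τ₀μ₀ + (n/σ²)x̄)/τ_n.
Here τ₀ = 1/72.0 = 0.013889 and τ_data = 26/158.2 = 0.164349, so τ_n = 0.178238.
Rearranging for μ₀: μ₀ = (μ_n·τ_n − τ_data·x̄)/τ₀ = (35.5844·0.178238 − 0.164349·37.4) / 0.013889 = 0.195840/0.013889 ≈ 14.1.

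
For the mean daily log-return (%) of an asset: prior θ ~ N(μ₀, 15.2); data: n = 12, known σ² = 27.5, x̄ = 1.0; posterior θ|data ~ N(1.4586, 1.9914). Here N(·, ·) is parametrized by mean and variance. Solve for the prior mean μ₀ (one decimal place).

μ₀ = 4.5

The posterior mean is a precision-weighted average: μ_n = (τ₀μ₀ + τ_data·x̄)/(τ₀+τ_data), with τ₀=1/σ₀² and τ_data=n/σ².
Here τ₀ = 1/15.2 = 0.065789 and τ_data = 12/27.5 = 0.436364, so τ_n = 0.502153.
Rearranging for μ₀: μ₀ = (μ_n·τ_n − τ_data·x̄)/τ₀ = (1.4586·0.502153 − 0.436364·1.0) / 0.065789 = 0.296076/0.065789 ≈ 4.5.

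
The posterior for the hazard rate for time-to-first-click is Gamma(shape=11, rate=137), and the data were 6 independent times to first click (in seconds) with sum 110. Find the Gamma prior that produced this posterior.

Gamma(shape=5, rate=27)

For an exponential likelihood with a Gamma(α, β) prior on the rate, n observations with total T give posterior Gamma(α+n, β+T).
So α = 11 − 6 = 5 and β = 137 − 110 = 27.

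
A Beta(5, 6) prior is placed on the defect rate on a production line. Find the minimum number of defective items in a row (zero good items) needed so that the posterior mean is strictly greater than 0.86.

k = 32

After k defective items and 0 good items the posterior is Beta(5+k, 6), with mean (5+k)/(5+6+k).
Set (5+k)/(11+k) > 0.86 and solve: k > (0.86·11 − 5)/(1 − 0.86) = 31.857.
The smallest integer exceeding 31.857 is 32, and checking k=32: (37)/(43) = 0.8605 > 0.86.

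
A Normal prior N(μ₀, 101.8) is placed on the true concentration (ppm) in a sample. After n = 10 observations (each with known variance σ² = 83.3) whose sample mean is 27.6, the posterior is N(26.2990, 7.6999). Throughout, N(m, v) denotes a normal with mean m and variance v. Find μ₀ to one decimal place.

μ₀ = 10.4

The posterior mean is a precision-weighted average: μ_n = (τ₀μ₀ + τ_data·x̄)/(τ₀+τ_data), with τ₀=1/σ₀² and τ_data=n/σ².
Here τ₀ = 1/101.8 = 0.009823 and τ_data = 10/83.3 = 0.120048, so τ_n = 0.129871.
Rearranging for μ₀: μ₀ = (μ_n·τ_n − τ_data·x̄)/τ₀ = (26.2990·0.129871 − 0.120048·27.6) / 0.009823 = 0.102153/0.009823 ≈ 10.4.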